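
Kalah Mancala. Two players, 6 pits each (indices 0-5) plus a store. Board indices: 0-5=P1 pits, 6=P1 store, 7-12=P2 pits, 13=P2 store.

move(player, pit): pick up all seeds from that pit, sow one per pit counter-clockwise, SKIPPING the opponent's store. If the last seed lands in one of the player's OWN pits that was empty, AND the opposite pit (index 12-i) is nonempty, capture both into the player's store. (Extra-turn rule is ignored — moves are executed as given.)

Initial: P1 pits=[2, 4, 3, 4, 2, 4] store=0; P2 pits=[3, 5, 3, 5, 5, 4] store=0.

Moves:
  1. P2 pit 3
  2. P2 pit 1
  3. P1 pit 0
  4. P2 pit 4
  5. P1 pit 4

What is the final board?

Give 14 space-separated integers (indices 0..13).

Move 1: P2 pit3 -> P1=[3,5,3,4,2,4](0) P2=[3,5,3,0,6,5](1)
Move 2: P2 pit1 -> P1=[3,5,3,4,2,4](0) P2=[3,0,4,1,7,6](2)
Move 3: P1 pit0 -> P1=[0,6,4,5,2,4](0) P2=[3,0,4,1,7,6](2)
Move 4: P2 pit4 -> P1=[1,7,5,6,3,4](0) P2=[3,0,4,1,0,7](3)
Move 5: P1 pit4 -> P1=[1,7,5,6,0,5](1) P2=[4,0,4,1,0,7](3)

Answer: 1 7 5 6 0 5 1 4 0 4 1 0 7 3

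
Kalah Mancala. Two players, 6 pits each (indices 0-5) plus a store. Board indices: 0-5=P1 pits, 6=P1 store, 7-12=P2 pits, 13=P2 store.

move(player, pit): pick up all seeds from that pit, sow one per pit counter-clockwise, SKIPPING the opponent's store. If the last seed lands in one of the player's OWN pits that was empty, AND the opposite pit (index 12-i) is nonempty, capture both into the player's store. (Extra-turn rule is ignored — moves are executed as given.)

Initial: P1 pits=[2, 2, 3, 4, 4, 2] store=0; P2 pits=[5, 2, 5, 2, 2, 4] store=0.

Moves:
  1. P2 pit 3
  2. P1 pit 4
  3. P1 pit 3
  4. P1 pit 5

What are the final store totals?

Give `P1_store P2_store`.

Answer: 3 0

Derivation:
Move 1: P2 pit3 -> P1=[2,2,3,4,4,2](0) P2=[5,2,5,0,3,5](0)
Move 2: P1 pit4 -> P1=[2,2,3,4,0,3](1) P2=[6,3,5,0,3,5](0)
Move 3: P1 pit3 -> P1=[2,2,3,0,1,4](2) P2=[7,3,5,0,3,5](0)
Move 4: P1 pit5 -> P1=[2,2,3,0,1,0](3) P2=[8,4,6,0,3,5](0)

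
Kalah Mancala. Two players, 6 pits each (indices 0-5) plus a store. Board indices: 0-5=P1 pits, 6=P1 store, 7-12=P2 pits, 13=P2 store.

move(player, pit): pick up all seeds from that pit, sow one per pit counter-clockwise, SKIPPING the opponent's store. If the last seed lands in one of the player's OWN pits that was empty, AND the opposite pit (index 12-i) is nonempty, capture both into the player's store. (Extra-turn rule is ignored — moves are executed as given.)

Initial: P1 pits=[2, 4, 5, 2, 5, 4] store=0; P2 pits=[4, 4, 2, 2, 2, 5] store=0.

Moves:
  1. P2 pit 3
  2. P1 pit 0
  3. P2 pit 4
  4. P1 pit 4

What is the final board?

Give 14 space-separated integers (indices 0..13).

Answer: 1 5 6 2 0 5 1 5 5 3 0 0 7 1

Derivation:
Move 1: P2 pit3 -> P1=[2,4,5,2,5,4](0) P2=[4,4,2,0,3,6](0)
Move 2: P1 pit0 -> P1=[0,5,6,2,5,4](0) P2=[4,4,2,0,3,6](0)
Move 3: P2 pit4 -> P1=[1,5,6,2,5,4](0) P2=[4,4,2,0,0,7](1)
Move 4: P1 pit4 -> P1=[1,5,6,2,0,5](1) P2=[5,5,3,0,0,7](1)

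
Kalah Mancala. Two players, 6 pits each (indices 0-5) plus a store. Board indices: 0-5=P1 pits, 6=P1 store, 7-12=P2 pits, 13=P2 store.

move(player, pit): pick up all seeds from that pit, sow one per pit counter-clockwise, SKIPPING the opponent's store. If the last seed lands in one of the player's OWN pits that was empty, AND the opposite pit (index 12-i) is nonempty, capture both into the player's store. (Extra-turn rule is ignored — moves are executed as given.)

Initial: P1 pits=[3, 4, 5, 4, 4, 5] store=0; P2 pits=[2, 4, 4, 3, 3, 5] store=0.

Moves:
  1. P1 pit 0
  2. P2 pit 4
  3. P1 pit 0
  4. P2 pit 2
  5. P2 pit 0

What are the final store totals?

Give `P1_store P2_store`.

Answer: 0 8

Derivation:
Move 1: P1 pit0 -> P1=[0,5,6,5,4,5](0) P2=[2,4,4,3,3,5](0)
Move 2: P2 pit4 -> P1=[1,5,6,5,4,5](0) P2=[2,4,4,3,0,6](1)
Move 3: P1 pit0 -> P1=[0,6,6,5,4,5](0) P2=[2,4,4,3,0,6](1)
Move 4: P2 pit2 -> P1=[0,6,6,5,4,5](0) P2=[2,4,0,4,1,7](2)
Move 5: P2 pit0 -> P1=[0,6,6,0,4,5](0) P2=[0,5,0,4,1,7](8)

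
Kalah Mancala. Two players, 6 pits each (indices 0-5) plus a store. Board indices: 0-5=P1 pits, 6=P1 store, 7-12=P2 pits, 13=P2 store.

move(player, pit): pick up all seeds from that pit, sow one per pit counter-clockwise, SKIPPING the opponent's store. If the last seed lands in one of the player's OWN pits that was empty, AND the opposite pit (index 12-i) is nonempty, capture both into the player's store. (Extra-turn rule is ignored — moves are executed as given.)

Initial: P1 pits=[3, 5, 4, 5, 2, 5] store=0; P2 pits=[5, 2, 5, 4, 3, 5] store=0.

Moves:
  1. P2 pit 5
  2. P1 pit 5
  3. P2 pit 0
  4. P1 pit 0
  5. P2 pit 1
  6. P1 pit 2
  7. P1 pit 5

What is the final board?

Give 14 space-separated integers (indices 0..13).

Answer: 0 7 0 8 4 0 3 1 1 8 7 5 2 2

Derivation:
Move 1: P2 pit5 -> P1=[4,6,5,6,2,5](0) P2=[5,2,5,4,3,0](1)
Move 2: P1 pit5 -> P1=[4,6,5,6,2,0](1) P2=[6,3,6,5,3,0](1)
Move 3: P2 pit0 -> P1=[4,6,5,6,2,0](1) P2=[0,4,7,6,4,1](2)
Move 4: P1 pit0 -> P1=[0,7,6,7,3,0](1) P2=[0,4,7,6,4,1](2)
Move 5: P2 pit1 -> P1=[0,7,6,7,3,0](1) P2=[0,0,8,7,5,2](2)
Move 6: P1 pit2 -> P1=[0,7,0,8,4,1](2) P2=[1,1,8,7,5,2](2)
Move 7: P1 pit5 -> P1=[0,7,0,8,4,0](3) P2=[1,1,8,7,5,2](2)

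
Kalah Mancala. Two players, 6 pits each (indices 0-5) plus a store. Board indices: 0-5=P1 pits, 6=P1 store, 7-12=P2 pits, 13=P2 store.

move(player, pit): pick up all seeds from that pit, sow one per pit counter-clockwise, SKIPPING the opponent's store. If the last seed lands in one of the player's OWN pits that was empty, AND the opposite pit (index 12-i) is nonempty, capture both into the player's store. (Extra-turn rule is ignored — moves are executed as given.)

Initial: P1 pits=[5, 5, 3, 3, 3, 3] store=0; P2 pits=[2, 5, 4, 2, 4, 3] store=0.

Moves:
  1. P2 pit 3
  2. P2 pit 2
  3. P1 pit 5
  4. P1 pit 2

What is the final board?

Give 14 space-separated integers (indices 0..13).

Move 1: P2 pit3 -> P1=[5,5,3,3,3,3](0) P2=[2,5,4,0,5,4](0)
Move 2: P2 pit2 -> P1=[5,5,3,3,3,3](0) P2=[2,5,0,1,6,5](1)
Move 3: P1 pit5 -> P1=[5,5,3,3,3,0](1) P2=[3,6,0,1,6,5](1)
Move 4: P1 pit2 -> P1=[5,5,0,4,4,0](5) P2=[0,6,0,1,6,5](1)

Answer: 5 5 0 4 4 0 5 0 6 0 1 6 5 1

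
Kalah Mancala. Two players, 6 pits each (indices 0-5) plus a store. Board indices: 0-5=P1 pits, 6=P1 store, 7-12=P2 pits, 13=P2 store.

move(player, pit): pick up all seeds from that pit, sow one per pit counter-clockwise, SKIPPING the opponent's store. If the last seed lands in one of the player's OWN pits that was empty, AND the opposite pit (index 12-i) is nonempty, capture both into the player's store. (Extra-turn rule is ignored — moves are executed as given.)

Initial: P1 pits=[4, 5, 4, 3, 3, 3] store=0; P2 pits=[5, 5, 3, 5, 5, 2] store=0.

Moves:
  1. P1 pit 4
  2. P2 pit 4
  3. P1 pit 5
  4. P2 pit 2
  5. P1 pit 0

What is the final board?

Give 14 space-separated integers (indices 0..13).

Answer: 0 7 6 4 1 0 10 0 6 0 6 1 4 2

Derivation:
Move 1: P1 pit4 -> P1=[4,5,4,3,0,4](1) P2=[6,5,3,5,5,2](0)
Move 2: P2 pit4 -> P1=[5,6,5,3,0,4](1) P2=[6,5,3,5,0,3](1)
Move 3: P1 pit5 -> P1=[5,6,5,3,0,0](2) P2=[7,6,4,5,0,3](1)
Move 4: P2 pit2 -> P1=[5,6,5,3,0,0](2) P2=[7,6,0,6,1,4](2)
Move 5: P1 pit0 -> P1=[0,7,6,4,1,0](10) P2=[0,6,0,6,1,4](2)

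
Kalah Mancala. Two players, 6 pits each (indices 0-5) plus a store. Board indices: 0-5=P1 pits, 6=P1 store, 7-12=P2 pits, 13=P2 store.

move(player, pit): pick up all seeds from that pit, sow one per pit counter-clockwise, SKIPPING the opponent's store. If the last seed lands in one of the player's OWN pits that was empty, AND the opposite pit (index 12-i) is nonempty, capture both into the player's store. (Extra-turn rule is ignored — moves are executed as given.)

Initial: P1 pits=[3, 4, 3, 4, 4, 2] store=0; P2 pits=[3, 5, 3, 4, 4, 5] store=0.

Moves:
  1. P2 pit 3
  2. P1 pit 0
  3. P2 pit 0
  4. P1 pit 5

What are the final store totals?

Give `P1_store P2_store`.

Answer: 1 6

Derivation:
Move 1: P2 pit3 -> P1=[4,4,3,4,4,2](0) P2=[3,5,3,0,5,6](1)
Move 2: P1 pit0 -> P1=[0,5,4,5,5,2](0) P2=[3,5,3,0,5,6](1)
Move 3: P2 pit0 -> P1=[0,5,0,5,5,2](0) P2=[0,6,4,0,5,6](6)
Move 4: P1 pit5 -> P1=[0,5,0,5,5,0](1) P2=[1,6,4,0,5,6](6)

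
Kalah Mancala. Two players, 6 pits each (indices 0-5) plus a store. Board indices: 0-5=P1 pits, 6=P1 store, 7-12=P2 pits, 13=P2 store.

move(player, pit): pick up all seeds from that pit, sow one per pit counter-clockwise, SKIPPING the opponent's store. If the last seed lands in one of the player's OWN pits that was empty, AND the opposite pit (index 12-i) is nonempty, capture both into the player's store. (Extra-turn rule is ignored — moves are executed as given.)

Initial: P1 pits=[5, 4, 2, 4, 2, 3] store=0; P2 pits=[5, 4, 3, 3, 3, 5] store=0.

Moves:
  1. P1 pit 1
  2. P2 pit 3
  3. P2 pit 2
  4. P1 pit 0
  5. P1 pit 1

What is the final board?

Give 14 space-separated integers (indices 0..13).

Answer: 0 0 5 6 4 5 0 5 4 0 1 5 7 1

Derivation:
Move 1: P1 pit1 -> P1=[5,0,3,5,3,4](0) P2=[5,4,3,3,3,5](0)
Move 2: P2 pit3 -> P1=[5,0,3,5,3,4](0) P2=[5,4,3,0,4,6](1)
Move 3: P2 pit2 -> P1=[5,0,3,5,3,4](0) P2=[5,4,0,1,5,7](1)
Move 4: P1 pit0 -> P1=[0,1,4,6,4,5](0) P2=[5,4,0,1,5,7](1)
Move 5: P1 pit1 -> P1=[0,0,5,6,4,5](0) P2=[5,4,0,1,5,7](1)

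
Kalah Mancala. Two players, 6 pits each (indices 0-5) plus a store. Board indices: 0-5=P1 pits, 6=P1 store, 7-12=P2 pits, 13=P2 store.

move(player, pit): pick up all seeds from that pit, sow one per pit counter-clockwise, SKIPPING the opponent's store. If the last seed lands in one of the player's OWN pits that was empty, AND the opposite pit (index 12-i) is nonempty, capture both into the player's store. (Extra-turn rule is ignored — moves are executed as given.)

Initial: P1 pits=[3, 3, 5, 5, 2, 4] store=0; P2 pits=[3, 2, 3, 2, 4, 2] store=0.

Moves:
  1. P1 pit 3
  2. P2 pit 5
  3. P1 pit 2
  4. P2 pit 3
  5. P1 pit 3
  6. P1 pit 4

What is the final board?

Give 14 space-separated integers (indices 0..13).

Answer: 0 3 0 0 0 7 3 6 4 4 0 5 0 6

Derivation:
Move 1: P1 pit3 -> P1=[3,3,5,0,3,5](1) P2=[4,3,3,2,4,2](0)
Move 2: P2 pit5 -> P1=[4,3,5,0,3,5](1) P2=[4,3,3,2,4,0](1)
Move 3: P1 pit2 -> P1=[4,3,0,1,4,6](2) P2=[5,3,3,2,4,0](1)
Move 4: P2 pit3 -> P1=[0,3,0,1,4,6](2) P2=[5,3,3,0,5,0](6)
Move 5: P1 pit3 -> P1=[0,3,0,0,5,6](2) P2=[5,3,3,0,5,0](6)
Move 6: P1 pit4 -> P1=[0,3,0,0,0,7](3) P2=[6,4,4,0,5,0](6)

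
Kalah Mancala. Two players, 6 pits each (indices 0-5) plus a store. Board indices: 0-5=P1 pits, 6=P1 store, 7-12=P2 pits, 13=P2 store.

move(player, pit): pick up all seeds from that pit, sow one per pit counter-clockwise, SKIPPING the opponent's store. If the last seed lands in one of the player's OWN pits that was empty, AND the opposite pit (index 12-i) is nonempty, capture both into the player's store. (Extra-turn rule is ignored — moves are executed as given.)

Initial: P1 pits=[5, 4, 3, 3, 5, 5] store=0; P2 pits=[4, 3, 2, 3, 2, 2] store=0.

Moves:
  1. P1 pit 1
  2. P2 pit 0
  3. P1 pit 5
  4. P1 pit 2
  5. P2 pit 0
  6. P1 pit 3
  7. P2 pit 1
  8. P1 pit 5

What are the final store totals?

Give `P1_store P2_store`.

Move 1: P1 pit1 -> P1=[5,0,4,4,6,6](0) P2=[4,3,2,3,2,2](0)
Move 2: P2 pit0 -> P1=[5,0,4,4,6,6](0) P2=[0,4,3,4,3,2](0)
Move 3: P1 pit5 -> P1=[5,0,4,4,6,0](1) P2=[1,5,4,5,4,2](0)
Move 4: P1 pit2 -> P1=[5,0,0,5,7,1](2) P2=[1,5,4,5,4,2](0)
Move 5: P2 pit0 -> P1=[5,0,0,5,7,1](2) P2=[0,6,4,5,4,2](0)
Move 6: P1 pit3 -> P1=[5,0,0,0,8,2](3) P2=[1,7,4,5,4,2](0)
Move 7: P2 pit1 -> P1=[6,1,0,0,8,2](3) P2=[1,0,5,6,5,3](1)
Move 8: P1 pit5 -> P1=[6,1,0,0,8,0](4) P2=[2,0,5,6,5,3](1)

Answer: 4 1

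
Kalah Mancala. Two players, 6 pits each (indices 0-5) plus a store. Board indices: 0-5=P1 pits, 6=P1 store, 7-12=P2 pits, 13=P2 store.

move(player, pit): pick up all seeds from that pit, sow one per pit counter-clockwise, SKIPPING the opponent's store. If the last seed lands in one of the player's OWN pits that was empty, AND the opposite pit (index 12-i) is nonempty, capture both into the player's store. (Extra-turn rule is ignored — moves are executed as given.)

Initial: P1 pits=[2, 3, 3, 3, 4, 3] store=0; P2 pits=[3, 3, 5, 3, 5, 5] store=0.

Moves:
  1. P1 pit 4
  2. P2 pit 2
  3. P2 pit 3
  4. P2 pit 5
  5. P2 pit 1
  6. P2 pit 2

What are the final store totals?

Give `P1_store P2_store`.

Answer: 1 9

Derivation:
Move 1: P1 pit4 -> P1=[2,3,3,3,0,4](1) P2=[4,4,5,3,5,5](0)
Move 2: P2 pit2 -> P1=[3,3,3,3,0,4](1) P2=[4,4,0,4,6,6](1)
Move 3: P2 pit3 -> P1=[4,3,3,3,0,4](1) P2=[4,4,0,0,7,7](2)
Move 4: P2 pit5 -> P1=[5,4,4,4,1,5](1) P2=[4,4,0,0,7,0](3)
Move 5: P2 pit1 -> P1=[0,4,4,4,1,5](1) P2=[4,0,1,1,8,0](9)
Move 6: P2 pit2 -> P1=[0,4,4,4,1,5](1) P2=[4,0,0,2,8,0](9)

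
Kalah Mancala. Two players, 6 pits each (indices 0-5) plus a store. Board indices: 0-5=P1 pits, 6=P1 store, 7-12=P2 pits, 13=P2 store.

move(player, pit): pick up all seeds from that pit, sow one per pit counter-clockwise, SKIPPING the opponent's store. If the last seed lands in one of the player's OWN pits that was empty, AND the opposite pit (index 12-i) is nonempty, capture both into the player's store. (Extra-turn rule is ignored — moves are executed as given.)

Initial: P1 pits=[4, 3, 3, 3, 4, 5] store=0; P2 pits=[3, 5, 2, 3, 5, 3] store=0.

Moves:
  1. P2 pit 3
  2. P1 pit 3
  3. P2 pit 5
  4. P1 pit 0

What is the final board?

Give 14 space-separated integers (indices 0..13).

Move 1: P2 pit3 -> P1=[4,3,3,3,4,5](0) P2=[3,5,2,0,6,4](1)
Move 2: P1 pit3 -> P1=[4,3,3,0,5,6](1) P2=[3,5,2,0,6,4](1)
Move 3: P2 pit5 -> P1=[5,4,4,0,5,6](1) P2=[3,5,2,0,6,0](2)
Move 4: P1 pit0 -> P1=[0,5,5,1,6,7](1) P2=[3,5,2,0,6,0](2)

Answer: 0 5 5 1 6 7 1 3 5 2 0 6 0 2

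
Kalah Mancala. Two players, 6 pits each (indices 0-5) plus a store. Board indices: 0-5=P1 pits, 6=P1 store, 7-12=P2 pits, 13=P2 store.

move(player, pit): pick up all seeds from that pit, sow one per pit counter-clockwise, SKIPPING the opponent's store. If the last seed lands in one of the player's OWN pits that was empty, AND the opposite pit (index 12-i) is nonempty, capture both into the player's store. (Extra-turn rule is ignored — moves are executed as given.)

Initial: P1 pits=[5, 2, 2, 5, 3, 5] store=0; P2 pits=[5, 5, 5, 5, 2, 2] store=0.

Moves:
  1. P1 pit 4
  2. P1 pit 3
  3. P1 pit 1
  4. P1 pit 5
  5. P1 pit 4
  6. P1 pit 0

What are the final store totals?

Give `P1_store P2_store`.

Move 1: P1 pit4 -> P1=[5,2,2,5,0,6](1) P2=[6,5,5,5,2,2](0)
Move 2: P1 pit3 -> P1=[5,2,2,0,1,7](2) P2=[7,6,5,5,2,2](0)
Move 3: P1 pit1 -> P1=[5,0,3,0,1,7](8) P2=[7,6,0,5,2,2](0)
Move 4: P1 pit5 -> P1=[5,0,3,0,1,0](9) P2=[8,7,1,6,3,3](0)
Move 5: P1 pit4 -> P1=[5,0,3,0,0,0](18) P2=[0,7,1,6,3,3](0)
Move 6: P1 pit0 -> P1=[0,1,4,1,1,1](18) P2=[0,7,1,6,3,3](0)

Answer: 18 0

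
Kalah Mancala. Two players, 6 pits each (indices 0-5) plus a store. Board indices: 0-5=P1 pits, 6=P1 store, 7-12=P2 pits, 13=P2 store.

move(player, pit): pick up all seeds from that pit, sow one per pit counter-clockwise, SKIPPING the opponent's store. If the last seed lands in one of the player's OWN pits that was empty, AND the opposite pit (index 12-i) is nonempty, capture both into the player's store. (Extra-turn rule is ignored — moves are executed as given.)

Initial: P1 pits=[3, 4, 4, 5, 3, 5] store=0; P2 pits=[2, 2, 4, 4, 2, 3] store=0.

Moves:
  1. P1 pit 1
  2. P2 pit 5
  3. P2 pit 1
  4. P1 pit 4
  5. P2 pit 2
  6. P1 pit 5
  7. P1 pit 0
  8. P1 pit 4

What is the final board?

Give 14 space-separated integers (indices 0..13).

Answer: 0 2 6 7 0 1 7 0 2 1 7 4 2 2

Derivation:
Move 1: P1 pit1 -> P1=[3,0,5,6,4,6](0) P2=[2,2,4,4,2,3](0)
Move 2: P2 pit5 -> P1=[4,1,5,6,4,6](0) P2=[2,2,4,4,2,0](1)
Move 3: P2 pit1 -> P1=[4,1,5,6,4,6](0) P2=[2,0,5,5,2,0](1)
Move 4: P1 pit4 -> P1=[4,1,5,6,0,7](1) P2=[3,1,5,5,2,0](1)
Move 5: P2 pit2 -> P1=[5,1,5,6,0,7](1) P2=[3,1,0,6,3,1](2)
Move 6: P1 pit5 -> P1=[5,1,5,6,0,0](2) P2=[4,2,1,7,4,2](2)
Move 7: P1 pit0 -> P1=[0,2,6,7,1,0](7) P2=[0,2,1,7,4,2](2)
Move 8: P1 pit4 -> P1=[0,2,6,7,0,1](7) P2=[0,2,1,7,4,2](2)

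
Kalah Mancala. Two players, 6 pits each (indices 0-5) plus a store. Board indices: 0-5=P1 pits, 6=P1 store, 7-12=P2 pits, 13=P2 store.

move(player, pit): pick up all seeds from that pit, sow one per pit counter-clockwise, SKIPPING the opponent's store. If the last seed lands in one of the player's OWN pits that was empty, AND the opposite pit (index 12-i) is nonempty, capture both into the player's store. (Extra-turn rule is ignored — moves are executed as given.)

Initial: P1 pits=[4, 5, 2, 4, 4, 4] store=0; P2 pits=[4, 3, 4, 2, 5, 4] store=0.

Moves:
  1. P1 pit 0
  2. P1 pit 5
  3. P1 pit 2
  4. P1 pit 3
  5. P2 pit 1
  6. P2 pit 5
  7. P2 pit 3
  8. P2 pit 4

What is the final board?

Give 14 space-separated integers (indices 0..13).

Move 1: P1 pit0 -> P1=[0,6,3,5,5,4](0) P2=[4,3,4,2,5,4](0)
Move 2: P1 pit5 -> P1=[0,6,3,5,5,0](1) P2=[5,4,5,2,5,4](0)
Move 3: P1 pit2 -> P1=[0,6,0,6,6,0](7) P2=[0,4,5,2,5,4](0)
Move 4: P1 pit3 -> P1=[0,6,0,0,7,1](8) P2=[1,5,6,2,5,4](0)
Move 5: P2 pit1 -> P1=[0,6,0,0,7,1](8) P2=[1,0,7,3,6,5](1)
Move 6: P2 pit5 -> P1=[1,7,1,1,7,1](8) P2=[1,0,7,3,6,0](2)
Move 7: P2 pit3 -> P1=[1,7,1,1,7,1](8) P2=[1,0,7,0,7,1](3)
Move 8: P2 pit4 -> P1=[2,8,2,2,8,1](8) P2=[1,0,7,0,0,2](4)

Answer: 2 8 2 2 8 1 8 1 0 7 0 0 2 4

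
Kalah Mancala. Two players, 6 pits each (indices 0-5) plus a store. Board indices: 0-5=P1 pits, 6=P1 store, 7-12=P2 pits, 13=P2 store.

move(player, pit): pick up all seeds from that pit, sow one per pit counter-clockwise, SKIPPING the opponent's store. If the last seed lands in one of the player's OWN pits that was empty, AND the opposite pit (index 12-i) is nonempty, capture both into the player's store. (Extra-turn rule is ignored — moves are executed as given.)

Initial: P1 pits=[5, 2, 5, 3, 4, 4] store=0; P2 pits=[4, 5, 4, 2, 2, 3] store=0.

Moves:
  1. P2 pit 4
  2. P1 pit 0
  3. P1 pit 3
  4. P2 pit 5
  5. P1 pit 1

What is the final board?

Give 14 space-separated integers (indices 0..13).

Answer: 1 0 8 1 7 7 1 5 5 4 2 0 0 2

Derivation:
Move 1: P2 pit4 -> P1=[5,2,5,3,4,4](0) P2=[4,5,4,2,0,4](1)
Move 2: P1 pit0 -> P1=[0,3,6,4,5,5](0) P2=[4,5,4,2,0,4](1)
Move 3: P1 pit3 -> P1=[0,3,6,0,6,6](1) P2=[5,5,4,2,0,4](1)
Move 4: P2 pit5 -> P1=[1,4,7,0,6,6](1) P2=[5,5,4,2,0,0](2)
Move 5: P1 pit1 -> P1=[1,0,8,1,7,7](1) P2=[5,5,4,2,0,0](2)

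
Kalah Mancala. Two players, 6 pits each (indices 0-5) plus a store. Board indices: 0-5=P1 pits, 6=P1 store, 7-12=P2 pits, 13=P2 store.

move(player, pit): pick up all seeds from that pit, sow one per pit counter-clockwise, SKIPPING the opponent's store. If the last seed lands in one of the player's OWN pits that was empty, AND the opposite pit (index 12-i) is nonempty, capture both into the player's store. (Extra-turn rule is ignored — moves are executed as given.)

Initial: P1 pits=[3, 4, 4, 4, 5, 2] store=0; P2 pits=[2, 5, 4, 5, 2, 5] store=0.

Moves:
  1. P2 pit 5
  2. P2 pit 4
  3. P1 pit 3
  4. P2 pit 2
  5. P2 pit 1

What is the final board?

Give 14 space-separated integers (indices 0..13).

Move 1: P2 pit5 -> P1=[4,5,5,5,5,2](0) P2=[2,5,4,5,2,0](1)
Move 2: P2 pit4 -> P1=[4,5,5,5,5,2](0) P2=[2,5,4,5,0,1](2)
Move 3: P1 pit3 -> P1=[4,5,5,0,6,3](1) P2=[3,6,4,5,0,1](2)
Move 4: P2 pit2 -> P1=[4,5,5,0,6,3](1) P2=[3,6,0,6,1,2](3)
Move 5: P2 pit1 -> P1=[5,5,5,0,6,3](1) P2=[3,0,1,7,2,3](4)

Answer: 5 5 5 0 6 3 1 3 0 1 7 2 3 4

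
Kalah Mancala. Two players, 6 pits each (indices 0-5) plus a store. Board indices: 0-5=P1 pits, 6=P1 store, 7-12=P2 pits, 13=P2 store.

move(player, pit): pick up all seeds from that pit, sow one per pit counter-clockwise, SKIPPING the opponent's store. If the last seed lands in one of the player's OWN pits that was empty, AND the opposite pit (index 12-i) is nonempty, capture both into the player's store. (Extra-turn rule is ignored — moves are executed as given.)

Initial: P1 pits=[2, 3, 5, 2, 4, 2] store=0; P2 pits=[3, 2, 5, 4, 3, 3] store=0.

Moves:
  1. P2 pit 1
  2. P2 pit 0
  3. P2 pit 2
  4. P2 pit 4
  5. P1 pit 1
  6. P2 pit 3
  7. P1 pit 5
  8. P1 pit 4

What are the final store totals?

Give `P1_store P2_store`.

Answer: 3 3

Derivation:
Move 1: P2 pit1 -> P1=[2,3,5,2,4,2](0) P2=[3,0,6,5,3,3](0)
Move 2: P2 pit0 -> P1=[2,3,5,2,4,2](0) P2=[0,1,7,6,3,3](0)
Move 3: P2 pit2 -> P1=[3,4,6,2,4,2](0) P2=[0,1,0,7,4,4](1)
Move 4: P2 pit4 -> P1=[4,5,6,2,4,2](0) P2=[0,1,0,7,0,5](2)
Move 5: P1 pit1 -> P1=[4,0,7,3,5,3](1) P2=[0,1,0,7,0,5](2)
Move 6: P2 pit3 -> P1=[5,1,8,4,5,3](1) P2=[0,1,0,0,1,6](3)
Move 7: P1 pit5 -> P1=[5,1,8,4,5,0](2) P2=[1,2,0,0,1,6](3)
Move 8: P1 pit4 -> P1=[5,1,8,4,0,1](3) P2=[2,3,1,0,1,6](3)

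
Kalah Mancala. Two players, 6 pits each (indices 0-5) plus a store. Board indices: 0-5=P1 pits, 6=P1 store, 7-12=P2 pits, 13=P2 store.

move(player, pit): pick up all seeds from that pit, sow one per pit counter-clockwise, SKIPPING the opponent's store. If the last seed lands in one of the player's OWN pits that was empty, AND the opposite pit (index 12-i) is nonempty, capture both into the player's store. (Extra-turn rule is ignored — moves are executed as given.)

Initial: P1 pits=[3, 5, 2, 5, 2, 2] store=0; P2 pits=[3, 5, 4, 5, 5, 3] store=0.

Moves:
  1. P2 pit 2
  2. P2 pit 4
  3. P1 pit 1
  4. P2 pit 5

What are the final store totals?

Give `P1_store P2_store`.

Answer: 1 3

Derivation:
Move 1: P2 pit2 -> P1=[3,5,2,5,2,2](0) P2=[3,5,0,6,6,4](1)
Move 2: P2 pit4 -> P1=[4,6,3,6,2,2](0) P2=[3,5,0,6,0,5](2)
Move 3: P1 pit1 -> P1=[4,0,4,7,3,3](1) P2=[4,5,0,6,0,5](2)
Move 4: P2 pit5 -> P1=[5,1,5,8,3,3](1) P2=[4,5,0,6,0,0](3)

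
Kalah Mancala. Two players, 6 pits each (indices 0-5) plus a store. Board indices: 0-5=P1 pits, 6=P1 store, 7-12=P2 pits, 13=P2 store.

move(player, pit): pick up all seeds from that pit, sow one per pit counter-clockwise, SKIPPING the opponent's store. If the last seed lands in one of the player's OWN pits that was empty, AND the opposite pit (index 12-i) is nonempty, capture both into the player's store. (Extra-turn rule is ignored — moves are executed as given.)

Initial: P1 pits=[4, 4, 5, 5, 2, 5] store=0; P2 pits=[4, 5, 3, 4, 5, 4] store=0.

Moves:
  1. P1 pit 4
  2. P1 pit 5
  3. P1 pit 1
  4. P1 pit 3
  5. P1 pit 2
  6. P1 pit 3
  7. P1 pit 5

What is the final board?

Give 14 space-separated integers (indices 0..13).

Answer: 4 0 0 0 4 0 11 3 8 5 5 6 4 0

Derivation:
Move 1: P1 pit4 -> P1=[4,4,5,5,0,6](1) P2=[4,5,3,4,5,4](0)
Move 2: P1 pit5 -> P1=[4,4,5,5,0,0](2) P2=[5,6,4,5,6,4](0)
Move 3: P1 pit1 -> P1=[4,0,6,6,1,0](8) P2=[0,6,4,5,6,4](0)
Move 4: P1 pit3 -> P1=[4,0,6,0,2,1](9) P2=[1,7,5,5,6,4](0)
Move 5: P1 pit2 -> P1=[4,0,0,1,3,2](10) P2=[2,8,5,5,6,4](0)
Move 6: P1 pit3 -> P1=[4,0,0,0,4,2](10) P2=[2,8,5,5,6,4](0)
Move 7: P1 pit5 -> P1=[4,0,0,0,4,0](11) P2=[3,8,5,5,6,4](0)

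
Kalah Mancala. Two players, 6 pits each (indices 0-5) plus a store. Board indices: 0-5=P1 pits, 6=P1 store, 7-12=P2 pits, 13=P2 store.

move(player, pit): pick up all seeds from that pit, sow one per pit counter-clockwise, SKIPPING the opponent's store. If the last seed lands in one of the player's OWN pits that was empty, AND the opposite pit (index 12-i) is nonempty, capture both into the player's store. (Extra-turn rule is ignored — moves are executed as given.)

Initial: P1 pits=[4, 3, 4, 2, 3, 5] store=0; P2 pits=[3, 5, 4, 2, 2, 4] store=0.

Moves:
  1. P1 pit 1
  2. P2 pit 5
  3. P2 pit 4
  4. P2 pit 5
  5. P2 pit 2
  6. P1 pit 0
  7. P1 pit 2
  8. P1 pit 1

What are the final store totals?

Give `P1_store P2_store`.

Move 1: P1 pit1 -> P1=[4,0,5,3,4,5](0) P2=[3,5,4,2,2,4](0)
Move 2: P2 pit5 -> P1=[5,1,6,3,4,5](0) P2=[3,5,4,2,2,0](1)
Move 3: P2 pit4 -> P1=[5,1,6,3,4,5](0) P2=[3,5,4,2,0,1](2)
Move 4: P2 pit5 -> P1=[5,1,6,3,4,5](0) P2=[3,5,4,2,0,0](3)
Move 5: P2 pit2 -> P1=[5,1,6,3,4,5](0) P2=[3,5,0,3,1,1](4)
Move 6: P1 pit0 -> P1=[0,2,7,4,5,6](0) P2=[3,5,0,3,1,1](4)
Move 7: P1 pit2 -> P1=[0,2,0,5,6,7](1) P2=[4,6,1,3,1,1](4)
Move 8: P1 pit1 -> P1=[0,0,1,6,6,7](1) P2=[4,6,1,3,1,1](4)

Answer: 1 4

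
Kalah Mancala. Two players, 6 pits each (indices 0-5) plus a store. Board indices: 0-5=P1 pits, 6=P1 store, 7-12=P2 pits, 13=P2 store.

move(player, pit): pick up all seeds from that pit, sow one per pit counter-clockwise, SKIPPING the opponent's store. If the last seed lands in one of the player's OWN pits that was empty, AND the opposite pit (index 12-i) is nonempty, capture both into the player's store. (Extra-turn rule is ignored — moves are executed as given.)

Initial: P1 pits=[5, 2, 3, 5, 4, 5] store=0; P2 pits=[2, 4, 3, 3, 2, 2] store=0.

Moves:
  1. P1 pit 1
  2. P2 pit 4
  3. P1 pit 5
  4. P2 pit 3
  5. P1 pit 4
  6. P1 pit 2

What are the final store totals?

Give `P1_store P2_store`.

Answer: 3 2

Derivation:
Move 1: P1 pit1 -> P1=[5,0,4,6,4,5](0) P2=[2,4,3,3,2,2](0)
Move 2: P2 pit4 -> P1=[5,0,4,6,4,5](0) P2=[2,4,3,3,0,3](1)
Move 3: P1 pit5 -> P1=[5,0,4,6,4,0](1) P2=[3,5,4,4,0,3](1)
Move 4: P2 pit3 -> P1=[6,0,4,6,4,0](1) P2=[3,5,4,0,1,4](2)
Move 5: P1 pit4 -> P1=[6,0,4,6,0,1](2) P2=[4,6,4,0,1,4](2)
Move 6: P1 pit2 -> P1=[6,0,0,7,1,2](3) P2=[4,6,4,0,1,4](2)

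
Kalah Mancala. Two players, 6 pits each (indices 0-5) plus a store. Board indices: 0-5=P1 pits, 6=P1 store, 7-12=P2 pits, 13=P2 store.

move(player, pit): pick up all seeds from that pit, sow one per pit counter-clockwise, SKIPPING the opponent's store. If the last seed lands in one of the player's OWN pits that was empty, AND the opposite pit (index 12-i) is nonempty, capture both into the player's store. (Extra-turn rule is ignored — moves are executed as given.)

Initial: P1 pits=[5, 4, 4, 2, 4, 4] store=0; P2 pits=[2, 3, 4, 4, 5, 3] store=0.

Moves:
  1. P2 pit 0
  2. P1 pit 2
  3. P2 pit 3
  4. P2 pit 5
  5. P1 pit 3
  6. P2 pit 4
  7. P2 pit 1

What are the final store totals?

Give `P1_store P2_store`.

Answer: 2 3

Derivation:
Move 1: P2 pit0 -> P1=[5,4,4,2,4,4](0) P2=[0,4,5,4,5,3](0)
Move 2: P1 pit2 -> P1=[5,4,0,3,5,5](1) P2=[0,4,5,4,5,3](0)
Move 3: P2 pit3 -> P1=[6,4,0,3,5,5](1) P2=[0,4,5,0,6,4](1)
Move 4: P2 pit5 -> P1=[7,5,1,3,5,5](1) P2=[0,4,5,0,6,0](2)
Move 5: P1 pit3 -> P1=[7,5,1,0,6,6](2) P2=[0,4,5,0,6,0](2)
Move 6: P2 pit4 -> P1=[8,6,2,1,6,6](2) P2=[0,4,5,0,0,1](3)
Move 7: P2 pit1 -> P1=[8,6,2,1,6,6](2) P2=[0,0,6,1,1,2](3)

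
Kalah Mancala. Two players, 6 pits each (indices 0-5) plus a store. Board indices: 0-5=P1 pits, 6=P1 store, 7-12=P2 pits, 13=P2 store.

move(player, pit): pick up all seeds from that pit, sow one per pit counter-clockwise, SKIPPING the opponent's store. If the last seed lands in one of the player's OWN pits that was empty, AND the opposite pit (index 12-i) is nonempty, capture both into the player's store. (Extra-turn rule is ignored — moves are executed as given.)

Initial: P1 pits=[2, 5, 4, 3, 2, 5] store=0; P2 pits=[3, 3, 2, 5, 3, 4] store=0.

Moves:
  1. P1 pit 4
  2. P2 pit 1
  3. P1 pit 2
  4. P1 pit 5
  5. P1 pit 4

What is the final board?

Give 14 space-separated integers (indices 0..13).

Move 1: P1 pit4 -> P1=[2,5,4,3,0,6](1) P2=[3,3,2,5,3,4](0)
Move 2: P2 pit1 -> P1=[2,5,4,3,0,6](1) P2=[3,0,3,6,4,4](0)
Move 3: P1 pit2 -> P1=[2,5,0,4,1,7](2) P2=[3,0,3,6,4,4](0)
Move 4: P1 pit5 -> P1=[2,5,0,4,1,0](3) P2=[4,1,4,7,5,5](0)
Move 5: P1 pit4 -> P1=[2,5,0,4,0,0](8) P2=[0,1,4,7,5,5](0)

Answer: 2 5 0 4 0 0 8 0 1 4 7 5 5 0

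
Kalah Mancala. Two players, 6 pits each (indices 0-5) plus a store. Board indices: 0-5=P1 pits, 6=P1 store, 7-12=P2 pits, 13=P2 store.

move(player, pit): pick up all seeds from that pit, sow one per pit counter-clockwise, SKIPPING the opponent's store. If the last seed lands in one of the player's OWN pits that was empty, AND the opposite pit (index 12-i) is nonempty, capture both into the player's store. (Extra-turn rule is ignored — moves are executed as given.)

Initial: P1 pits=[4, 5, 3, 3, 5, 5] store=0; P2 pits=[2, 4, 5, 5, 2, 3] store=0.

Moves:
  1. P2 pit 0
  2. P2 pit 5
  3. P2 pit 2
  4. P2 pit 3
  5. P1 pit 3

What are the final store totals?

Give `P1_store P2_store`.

Answer: 1 3

Derivation:
Move 1: P2 pit0 -> P1=[4,5,3,3,5,5](0) P2=[0,5,6,5,2,3](0)
Move 2: P2 pit5 -> P1=[5,6,3,3,5,5](0) P2=[0,5,6,5,2,0](1)
Move 3: P2 pit2 -> P1=[6,7,3,3,5,5](0) P2=[0,5,0,6,3,1](2)
Move 4: P2 pit3 -> P1=[7,8,4,3,5,5](0) P2=[0,5,0,0,4,2](3)
Move 5: P1 pit3 -> P1=[7,8,4,0,6,6](1) P2=[0,5,0,0,4,2](3)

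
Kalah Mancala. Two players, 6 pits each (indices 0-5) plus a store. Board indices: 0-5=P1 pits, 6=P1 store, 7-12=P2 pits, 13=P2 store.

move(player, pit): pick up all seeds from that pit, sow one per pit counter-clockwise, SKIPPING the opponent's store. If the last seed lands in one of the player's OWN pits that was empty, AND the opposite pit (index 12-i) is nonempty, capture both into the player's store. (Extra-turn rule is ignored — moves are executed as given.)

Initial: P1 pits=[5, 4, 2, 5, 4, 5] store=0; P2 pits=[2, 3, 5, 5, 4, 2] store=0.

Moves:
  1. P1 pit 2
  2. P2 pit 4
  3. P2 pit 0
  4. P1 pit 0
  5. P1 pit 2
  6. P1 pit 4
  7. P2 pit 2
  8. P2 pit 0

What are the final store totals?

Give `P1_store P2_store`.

Answer: 2 2

Derivation:
Move 1: P1 pit2 -> P1=[5,4,0,6,5,5](0) P2=[2,3,5,5,4,2](0)
Move 2: P2 pit4 -> P1=[6,5,0,6,5,5](0) P2=[2,3,5,5,0,3](1)
Move 3: P2 pit0 -> P1=[6,5,0,6,5,5](0) P2=[0,4,6,5,0,3](1)
Move 4: P1 pit0 -> P1=[0,6,1,7,6,6](1) P2=[0,4,6,5,0,3](1)
Move 5: P1 pit2 -> P1=[0,6,0,8,6,6](1) P2=[0,4,6,5,0,3](1)
Move 6: P1 pit4 -> P1=[0,6,0,8,0,7](2) P2=[1,5,7,6,0,3](1)
Move 7: P2 pit2 -> P1=[1,7,1,8,0,7](2) P2=[1,5,0,7,1,4](2)
Move 8: P2 pit0 -> P1=[1,7,1,8,0,7](2) P2=[0,6,0,7,1,4](2)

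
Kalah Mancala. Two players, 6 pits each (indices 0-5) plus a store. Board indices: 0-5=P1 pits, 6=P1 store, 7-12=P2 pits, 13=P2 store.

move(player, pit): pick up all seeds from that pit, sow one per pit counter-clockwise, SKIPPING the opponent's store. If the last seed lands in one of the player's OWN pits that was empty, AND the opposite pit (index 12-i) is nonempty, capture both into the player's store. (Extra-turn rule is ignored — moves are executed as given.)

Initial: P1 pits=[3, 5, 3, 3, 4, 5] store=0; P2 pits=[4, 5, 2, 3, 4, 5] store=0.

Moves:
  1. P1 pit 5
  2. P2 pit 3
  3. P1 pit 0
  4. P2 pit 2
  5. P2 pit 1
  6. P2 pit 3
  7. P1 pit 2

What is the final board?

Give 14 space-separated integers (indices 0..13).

Move 1: P1 pit5 -> P1=[3,5,3,3,4,0](1) P2=[5,6,3,4,4,5](0)
Move 2: P2 pit3 -> P1=[4,5,3,3,4,0](1) P2=[5,6,3,0,5,6](1)
Move 3: P1 pit0 -> P1=[0,6,4,4,5,0](1) P2=[5,6,3,0,5,6](1)
Move 4: P2 pit2 -> P1=[0,6,4,4,5,0](1) P2=[5,6,0,1,6,7](1)
Move 5: P2 pit1 -> P1=[1,6,4,4,5,0](1) P2=[5,0,1,2,7,8](2)
Move 6: P2 pit3 -> P1=[1,6,4,4,5,0](1) P2=[5,0,1,0,8,9](2)
Move 7: P1 pit2 -> P1=[1,6,0,5,6,1](2) P2=[5,0,1,0,8,9](2)

Answer: 1 6 0 5 6 1 2 5 0 1 0 8 9 2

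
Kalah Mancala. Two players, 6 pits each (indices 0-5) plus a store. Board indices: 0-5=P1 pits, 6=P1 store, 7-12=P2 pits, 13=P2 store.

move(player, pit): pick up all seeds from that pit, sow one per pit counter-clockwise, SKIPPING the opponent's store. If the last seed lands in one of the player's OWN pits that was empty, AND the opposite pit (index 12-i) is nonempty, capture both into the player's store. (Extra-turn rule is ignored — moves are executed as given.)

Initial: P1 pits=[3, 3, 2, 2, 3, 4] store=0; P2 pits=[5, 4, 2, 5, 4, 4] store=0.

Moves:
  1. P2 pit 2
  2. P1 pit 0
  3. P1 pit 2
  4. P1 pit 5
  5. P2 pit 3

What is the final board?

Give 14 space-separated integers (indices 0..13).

Answer: 1 5 1 5 4 0 1 6 5 1 0 6 5 1

Derivation:
Move 1: P2 pit2 -> P1=[3,3,2,2,3,4](0) P2=[5,4,0,6,5,4](0)
Move 2: P1 pit0 -> P1=[0,4,3,3,3,4](0) P2=[5,4,0,6,5,4](0)
Move 3: P1 pit2 -> P1=[0,4,0,4,4,5](0) P2=[5,4,0,6,5,4](0)
Move 4: P1 pit5 -> P1=[0,4,0,4,4,0](1) P2=[6,5,1,7,5,4](0)
Move 5: P2 pit3 -> P1=[1,5,1,5,4,0](1) P2=[6,5,1,0,6,5](1)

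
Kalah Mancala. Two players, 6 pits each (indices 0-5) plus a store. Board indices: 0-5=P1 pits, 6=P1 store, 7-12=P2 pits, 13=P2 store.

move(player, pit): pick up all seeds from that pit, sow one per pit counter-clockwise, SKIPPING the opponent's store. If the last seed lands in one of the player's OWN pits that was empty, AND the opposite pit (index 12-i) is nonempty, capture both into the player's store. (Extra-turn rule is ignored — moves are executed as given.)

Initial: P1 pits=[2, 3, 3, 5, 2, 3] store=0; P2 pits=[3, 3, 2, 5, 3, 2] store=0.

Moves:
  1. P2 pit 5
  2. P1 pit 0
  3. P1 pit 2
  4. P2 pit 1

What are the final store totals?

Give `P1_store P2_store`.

Answer: 1 1

Derivation:
Move 1: P2 pit5 -> P1=[3,3,3,5,2,3](0) P2=[3,3,2,5,3,0](1)
Move 2: P1 pit0 -> P1=[0,4,4,6,2,3](0) P2=[3,3,2,5,3,0](1)
Move 3: P1 pit2 -> P1=[0,4,0,7,3,4](1) P2=[3,3,2,5,3,0](1)
Move 4: P2 pit1 -> P1=[0,4,0,7,3,4](1) P2=[3,0,3,6,4,0](1)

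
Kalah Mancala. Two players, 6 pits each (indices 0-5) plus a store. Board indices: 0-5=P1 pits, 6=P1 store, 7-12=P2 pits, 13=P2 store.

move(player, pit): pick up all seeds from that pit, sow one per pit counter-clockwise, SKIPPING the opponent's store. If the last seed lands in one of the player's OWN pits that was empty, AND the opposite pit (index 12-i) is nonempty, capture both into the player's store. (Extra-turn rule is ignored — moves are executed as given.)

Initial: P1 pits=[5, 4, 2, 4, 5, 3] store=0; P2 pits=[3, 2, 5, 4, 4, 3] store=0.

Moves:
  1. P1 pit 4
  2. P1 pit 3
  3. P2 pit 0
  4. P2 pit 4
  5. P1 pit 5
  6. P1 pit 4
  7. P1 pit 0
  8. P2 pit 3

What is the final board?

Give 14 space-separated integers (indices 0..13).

Move 1: P1 pit4 -> P1=[5,4,2,4,0,4](1) P2=[4,3,6,4,4,3](0)
Move 2: P1 pit3 -> P1=[5,4,2,0,1,5](2) P2=[5,3,6,4,4,3](0)
Move 3: P2 pit0 -> P1=[5,4,2,0,1,5](2) P2=[0,4,7,5,5,4](0)
Move 4: P2 pit4 -> P1=[6,5,3,0,1,5](2) P2=[0,4,7,5,0,5](1)
Move 5: P1 pit5 -> P1=[6,5,3,0,1,0](3) P2=[1,5,8,6,0,5](1)
Move 6: P1 pit4 -> P1=[6,5,3,0,0,0](5) P2=[0,5,8,6,0,5](1)
Move 7: P1 pit0 -> P1=[0,6,4,1,1,1](6) P2=[0,5,8,6,0,5](1)
Move 8: P2 pit3 -> P1=[1,7,5,1,1,1](6) P2=[0,5,8,0,1,6](2)

Answer: 1 7 5 1 1 1 6 0 5 8 0 1 6 2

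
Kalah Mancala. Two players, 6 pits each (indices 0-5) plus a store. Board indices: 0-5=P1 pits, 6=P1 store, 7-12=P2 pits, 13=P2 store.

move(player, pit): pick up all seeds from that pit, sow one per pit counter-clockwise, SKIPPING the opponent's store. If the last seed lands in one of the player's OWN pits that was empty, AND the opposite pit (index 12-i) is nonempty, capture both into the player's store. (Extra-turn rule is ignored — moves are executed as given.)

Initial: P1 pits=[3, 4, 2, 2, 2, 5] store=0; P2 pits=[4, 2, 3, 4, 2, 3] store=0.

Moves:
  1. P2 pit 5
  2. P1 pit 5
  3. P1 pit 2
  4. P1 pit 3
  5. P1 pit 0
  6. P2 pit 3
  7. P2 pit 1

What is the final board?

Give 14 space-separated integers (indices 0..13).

Move 1: P2 pit5 -> P1=[4,5,2,2,2,5](0) P2=[4,2,3,4,2,0](1)
Move 2: P1 pit5 -> P1=[4,5,2,2,2,0](1) P2=[5,3,4,5,2,0](1)
Move 3: P1 pit2 -> P1=[4,5,0,3,3,0](1) P2=[5,3,4,5,2,0](1)
Move 4: P1 pit3 -> P1=[4,5,0,0,4,1](2) P2=[5,3,4,5,2,0](1)
Move 5: P1 pit0 -> P1=[0,6,1,1,5,1](2) P2=[5,3,4,5,2,0](1)
Move 6: P2 pit3 -> P1=[1,7,1,1,5,1](2) P2=[5,3,4,0,3,1](2)
Move 7: P2 pit1 -> P1=[1,7,1,1,5,1](2) P2=[5,0,5,1,4,1](2)

Answer: 1 7 1 1 5 1 2 5 0 5 1 4 1 2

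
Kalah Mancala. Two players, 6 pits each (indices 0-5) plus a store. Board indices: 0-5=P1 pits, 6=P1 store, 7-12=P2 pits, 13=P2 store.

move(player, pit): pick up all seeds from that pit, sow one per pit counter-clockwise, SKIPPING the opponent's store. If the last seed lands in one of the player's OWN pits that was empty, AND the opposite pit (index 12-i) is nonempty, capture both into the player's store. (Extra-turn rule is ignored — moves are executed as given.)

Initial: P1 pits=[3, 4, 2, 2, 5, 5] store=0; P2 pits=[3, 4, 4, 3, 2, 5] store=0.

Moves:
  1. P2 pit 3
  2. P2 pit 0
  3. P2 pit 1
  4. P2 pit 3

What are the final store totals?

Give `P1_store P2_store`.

Move 1: P2 pit3 -> P1=[3,4,2,2,5,5](0) P2=[3,4,4,0,3,6](1)
Move 2: P2 pit0 -> P1=[3,4,0,2,5,5](0) P2=[0,5,5,0,3,6](4)
Move 3: P2 pit1 -> P1=[3,4,0,2,5,5](0) P2=[0,0,6,1,4,7](5)
Move 4: P2 pit3 -> P1=[3,4,0,2,5,5](0) P2=[0,0,6,0,5,7](5)

Answer: 0 5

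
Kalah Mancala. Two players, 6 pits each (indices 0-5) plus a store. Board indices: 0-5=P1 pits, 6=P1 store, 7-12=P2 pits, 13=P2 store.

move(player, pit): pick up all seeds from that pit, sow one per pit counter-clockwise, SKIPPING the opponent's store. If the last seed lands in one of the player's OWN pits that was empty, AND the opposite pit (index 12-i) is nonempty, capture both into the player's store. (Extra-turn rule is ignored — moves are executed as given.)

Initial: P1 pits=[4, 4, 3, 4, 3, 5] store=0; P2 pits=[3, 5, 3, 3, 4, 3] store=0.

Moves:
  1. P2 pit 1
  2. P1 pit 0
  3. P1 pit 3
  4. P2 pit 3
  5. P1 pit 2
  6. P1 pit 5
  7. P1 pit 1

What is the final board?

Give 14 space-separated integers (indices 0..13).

Move 1: P2 pit1 -> P1=[4,4,3,4,3,5](0) P2=[3,0,4,4,5,4](1)
Move 2: P1 pit0 -> P1=[0,5,4,5,4,5](0) P2=[3,0,4,4,5,4](1)
Move 3: P1 pit3 -> P1=[0,5,4,0,5,6](1) P2=[4,1,4,4,5,4](1)
Move 4: P2 pit3 -> P1=[1,5,4,0,5,6](1) P2=[4,1,4,0,6,5](2)
Move 5: P1 pit2 -> P1=[1,5,0,1,6,7](2) P2=[4,1,4,0,6,5](2)
Move 6: P1 pit5 -> P1=[1,5,0,1,6,0](3) P2=[5,2,5,1,7,6](2)
Move 7: P1 pit1 -> P1=[1,0,1,2,7,1](4) P2=[5,2,5,1,7,6](2)

Answer: 1 0 1 2 7 1 4 5 2 5 1 7 6 2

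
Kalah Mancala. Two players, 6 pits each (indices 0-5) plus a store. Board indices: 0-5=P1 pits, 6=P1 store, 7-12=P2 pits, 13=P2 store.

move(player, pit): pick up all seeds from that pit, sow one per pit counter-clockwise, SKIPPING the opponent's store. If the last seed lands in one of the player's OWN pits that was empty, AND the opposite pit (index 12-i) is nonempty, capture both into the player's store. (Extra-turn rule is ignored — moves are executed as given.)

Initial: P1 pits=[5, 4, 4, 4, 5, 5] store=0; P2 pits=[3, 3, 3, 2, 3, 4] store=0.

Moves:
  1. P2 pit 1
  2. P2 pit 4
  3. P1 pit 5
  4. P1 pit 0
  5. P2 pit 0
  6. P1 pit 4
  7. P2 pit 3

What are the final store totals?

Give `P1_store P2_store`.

Move 1: P2 pit1 -> P1=[5,4,4,4,5,5](0) P2=[3,0,4,3,4,4](0)
Move 2: P2 pit4 -> P1=[6,5,4,4,5,5](0) P2=[3,0,4,3,0,5](1)
Move 3: P1 pit5 -> P1=[6,5,4,4,5,0](1) P2=[4,1,5,4,0,5](1)
Move 4: P1 pit0 -> P1=[0,6,5,5,6,1](2) P2=[4,1,5,4,0,5](1)
Move 5: P2 pit0 -> P1=[0,0,5,5,6,1](2) P2=[0,2,6,5,0,5](8)
Move 6: P1 pit4 -> P1=[0,0,5,5,0,2](3) P2=[1,3,7,6,0,5](8)
Move 7: P2 pit3 -> P1=[1,1,6,5,0,2](3) P2=[1,3,7,0,1,6](9)

Answer: 3 9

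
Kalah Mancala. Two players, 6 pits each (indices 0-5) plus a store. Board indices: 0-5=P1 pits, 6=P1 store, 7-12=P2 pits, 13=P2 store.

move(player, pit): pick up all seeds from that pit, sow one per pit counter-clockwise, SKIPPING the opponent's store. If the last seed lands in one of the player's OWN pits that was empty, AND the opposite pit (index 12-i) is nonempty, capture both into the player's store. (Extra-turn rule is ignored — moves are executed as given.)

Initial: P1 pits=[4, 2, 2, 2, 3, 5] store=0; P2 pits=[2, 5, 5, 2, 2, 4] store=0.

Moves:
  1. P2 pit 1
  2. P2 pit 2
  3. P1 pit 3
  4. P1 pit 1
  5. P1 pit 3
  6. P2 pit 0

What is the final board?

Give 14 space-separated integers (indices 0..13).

Answer: 5 0 3 0 6 6 0 0 1 1 4 4 6 2

Derivation:
Move 1: P2 pit1 -> P1=[4,2,2,2,3,5](0) P2=[2,0,6,3,3,5](1)
Move 2: P2 pit2 -> P1=[5,3,2,2,3,5](0) P2=[2,0,0,4,4,6](2)
Move 3: P1 pit3 -> P1=[5,3,2,0,4,6](0) P2=[2,0,0,4,4,6](2)
Move 4: P1 pit1 -> P1=[5,0,3,1,5,6](0) P2=[2,0,0,4,4,6](2)
Move 5: P1 pit3 -> P1=[5,0,3,0,6,6](0) P2=[2,0,0,4,4,6](2)
Move 6: P2 pit0 -> P1=[5,0,3,0,6,6](0) P2=[0,1,1,4,4,6](2)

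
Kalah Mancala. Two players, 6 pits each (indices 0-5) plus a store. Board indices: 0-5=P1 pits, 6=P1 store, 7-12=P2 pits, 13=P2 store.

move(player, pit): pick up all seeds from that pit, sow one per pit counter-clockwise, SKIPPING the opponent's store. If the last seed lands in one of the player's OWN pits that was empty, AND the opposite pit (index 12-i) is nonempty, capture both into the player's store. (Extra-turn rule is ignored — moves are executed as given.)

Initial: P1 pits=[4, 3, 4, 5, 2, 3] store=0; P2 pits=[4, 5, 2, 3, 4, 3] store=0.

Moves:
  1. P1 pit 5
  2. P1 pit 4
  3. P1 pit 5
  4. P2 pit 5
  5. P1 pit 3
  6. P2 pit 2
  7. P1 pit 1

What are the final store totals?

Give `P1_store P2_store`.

Answer: 4 1

Derivation:
Move 1: P1 pit5 -> P1=[4,3,4,5,2,0](1) P2=[5,6,2,3,4,3](0)
Move 2: P1 pit4 -> P1=[4,3,4,5,0,1](2) P2=[5,6,2,3,4,3](0)
Move 3: P1 pit5 -> P1=[4,3,4,5,0,0](3) P2=[5,6,2,3,4,3](0)
Move 4: P2 pit5 -> P1=[5,4,4,5,0,0](3) P2=[5,6,2,3,4,0](1)
Move 5: P1 pit3 -> P1=[5,4,4,0,1,1](4) P2=[6,7,2,3,4,0](1)
Move 6: P2 pit2 -> P1=[5,4,4,0,1,1](4) P2=[6,7,0,4,5,0](1)
Move 7: P1 pit1 -> P1=[5,0,5,1,2,2](4) P2=[6,7,0,4,5,0](1)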